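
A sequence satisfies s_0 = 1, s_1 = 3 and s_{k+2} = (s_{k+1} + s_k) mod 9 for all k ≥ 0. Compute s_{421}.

Computing terms: s_0 = 1,  s_1 = 3,  s_2 = 4,  s_3 = 7,  s_4 = 2,  s_5 = 0,  s_6 = 2,  s_7 = 2,  s_8 = 4,  s_9 = 6,  s_{10} = 1,  s_{11} = 7,  s_{12} = 8,  s_{13} = 6,  s_{14} = 5,  s_{15} = 2,  s_{16} = 7,  s_{17} = 0,  s_{18} = 7,  s_{19} = 7,  s_{20} = 5,  s_{21} = 3,  s_{22} = 8,  s_{23} = 2,  s_{24} = 1,  s_{25} = 3.
Since (s_{24}, s_{25}) = (s_0, s_1) = (1, 3) (two consecutive terms determine the rest), the sequence is periodic with period 24.
So s_{421} = s_{0 + ((421-0) mod 24)} = s_{13} = 6.

6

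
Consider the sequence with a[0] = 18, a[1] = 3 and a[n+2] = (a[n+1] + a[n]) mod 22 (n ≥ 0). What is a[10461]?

14

a[0] = 18, a[1] = 3, a[2] = 21, a[3] = 2, a[4] = 1, a[5] = 3, a[6] = 4, a[7] = 7, a[8] = 11, a[9] = 18, a[10] = 7, a[11] = 3, a[12] = 10, a[13] = 13, a[14] = 1, a[15] = 14, a[16] = 15, a[17] = 7, a[18] = 0, a[19] = 7, a[20] = 7, a[21] = 14, a[22] = 21, a[23] = 13, a[24] = 12, a[25] = 3, a[26] = 15, a[27] = 18, a[28] = 11, a[29] = 7, a[30] = 18, a[31] = 3.
Since (a[30], a[31]) = (a[0], a[1]) = (18, 3) (two consecutive terms determine the rest), the sequence is periodic with period 30.
(10461 - 0) mod 30 = 21, so a[10461] = a[21] = 14.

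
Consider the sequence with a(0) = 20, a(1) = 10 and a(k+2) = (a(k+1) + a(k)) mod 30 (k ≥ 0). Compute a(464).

a(0) = 20, a(1) = 10, a(2) = 0, a(3) = 10, a(4) = 10, a(5) = 20, a(6) = 0, a(7) = 20, a(8) = 20, a(9) = 10.
The sequence repeats with period 8.
So a(464) = a(0 + ((464-0) mod 8)) = a(0) = 20.

20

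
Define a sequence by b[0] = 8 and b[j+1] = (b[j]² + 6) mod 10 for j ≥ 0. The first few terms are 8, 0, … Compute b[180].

2

Listing terms: b[0] = 8,  b[1] = 0,  b[2] = 6,  b[3] = 2,  b[4] = 0.
Since b[4] = b[1] = 0, the sequence is eventually periodic: after a pre-period of length 1 it cycles with period 3.
For j ≥ 1, b[j] depends only on (j - 1) mod 3. (180 - 1) mod 3 = 2, so b[180] = b[3] = 2.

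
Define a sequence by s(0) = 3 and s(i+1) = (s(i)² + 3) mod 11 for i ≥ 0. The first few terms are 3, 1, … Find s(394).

1

We have s(0) = 3; s(1) = 1; s(2) = 4; s(3) = 8; s(4) = 1.
Since s(4) = s(1) = 1, the sequence is eventually periodic: after a pre-period of length 1 it cycles with period 3.
For i ≥ 1, s(i) depends only on (i - 1) mod 3. (394 - 1) mod 3 = 0, so s(394) = s(1) = 1.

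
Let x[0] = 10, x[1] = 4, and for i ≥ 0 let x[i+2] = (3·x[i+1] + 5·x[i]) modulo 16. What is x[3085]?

x[0] = 10; x[1] = 4; x[2] = 14; x[3] = 14; x[4] = 0; x[5] = 6; x[6] = 2; x[7] = 4; x[8] = 6; x[9] = 6; x[10] = 0; x[11] = 14; x[12] = 10; x[13] = 4.
Since (x[12], x[13]) = (x[0], x[1]) = (10, 4) (two consecutive terms determine the rest), the sequence is periodic with period 12.
So x[3085] = x[0 + ((3085-0) mod 12)] = x[1] = 4.

4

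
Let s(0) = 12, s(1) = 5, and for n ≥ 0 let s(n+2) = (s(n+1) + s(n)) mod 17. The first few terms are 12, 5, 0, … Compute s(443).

We have s(0) = 12, s(1) = 5, s(2) = 0, s(3) = 5, s(4) = 5, s(5) = 10, s(6) = 15, s(7) = 8, s(8) = 6, s(9) = 14, s(10) = 3, s(11) = 0, s(12) = 3, s(13) = 3, s(14) = 6, s(15) = 9, s(16) = 15, s(17) = 7, s(18) = 5, s(19) = 12, s(20) = 0, s(21) = 12, s(22) = 12, s(23) = 7, s(24) = 2, s(25) = 9, s(26) = 11, s(27) = 3, s(28) = 14, s(29) = 0, s(30) = 14, s(31) = 14, s(32) = 11, s(33) = 8, s(34) = 2, s(35) = 10, s(36) = 12, s(37) = 5.
The sequence repeats with period 36.
So s(443) = s(0 + ((443-0) mod 36)) = s(11) = 0.

0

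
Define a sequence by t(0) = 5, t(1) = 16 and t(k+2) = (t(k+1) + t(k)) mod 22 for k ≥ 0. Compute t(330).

t(0) = 5,  t(1) = 16,  t(2) = 21,  t(3) = 15,  t(4) = 14,  t(5) = 7,  t(6) = 21,  t(7) = 6,  t(8) = 5,  t(9) = 11,  t(10) = 16,  t(11) = 5,  t(12) = 21,  t(13) = 4,  t(14) = 3,  t(15) = 7,  t(16) = 10,  t(17) = 17,  t(18) = 5,  t(19) = 0,  t(20) = 5,  t(21) = 5,  t(22) = 10,  t(23) = 15,  t(24) = 3,  t(25) = 18,  t(26) = 21,  t(27) = 17,  t(28) = 16,  t(29) = 11,  t(30) = 5,  t(31) = 16.
The sequence repeats with period 30.
So t(330) = t(0 + ((330-0) mod 30)) = t(0) = 5.

5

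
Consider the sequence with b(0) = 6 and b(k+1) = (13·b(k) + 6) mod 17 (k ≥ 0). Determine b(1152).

6

Listing terms: b(0) = 6, b(1) = 16, b(2) = 10, b(3) = 0, b(4) = 6.
Since b(4) = b(0) = 6, the sequence is periodic with period 4.
So b(1152) = b(0 + ((1152-0) mod 4)) = b(0) = 6.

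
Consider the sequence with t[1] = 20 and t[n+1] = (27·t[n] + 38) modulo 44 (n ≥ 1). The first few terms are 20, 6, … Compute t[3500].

t[1] = 20; t[2] = 6; t[3] = 24; t[4] = 26; t[5] = 36; t[6] = 42; t[7] = 28; t[8] = 2; t[9] = 4; t[10] = 14; t[11] = 20.
The sequence repeats with period 10.
(3500 - 1) mod 10 = 9, so t[3500] = t[10] = 14.

14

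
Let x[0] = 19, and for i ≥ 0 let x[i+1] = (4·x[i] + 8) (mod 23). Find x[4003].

Listing terms: x[0] = 19,  x[1] = 15,  x[2] = 22,  x[3] = 4,  x[4] = 1,  x[5] = 12,  x[6] = 10,  x[7] = 2,  x[8] = 16,  x[9] = 3,  x[10] = 20,  x[11] = 19.
Since x[11] = x[0] = 19, the sequence is periodic with period 11.
(4003 - 0) mod 11 = 10, so x[4003] = x[10] = 20.

20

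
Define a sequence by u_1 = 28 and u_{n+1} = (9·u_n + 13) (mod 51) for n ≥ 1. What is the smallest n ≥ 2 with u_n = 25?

6

We have u_1 = 28, u_2 = 10, u_3 = 1, u_4 = 22, u_5 = 7, u_6 = 25, u_7 = 34, u_8 = 13, u_9 = 28.
Since u_9 = u_1 = 28, the sequence is periodic with period 8.
The value 25 first appears (with n ≥ 2) at u_6.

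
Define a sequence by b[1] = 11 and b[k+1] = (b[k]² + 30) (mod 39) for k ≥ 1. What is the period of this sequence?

6

Listing terms: b[1] = 11, b[2] = 34, b[3] = 16, b[4] = 13, b[5] = 4, b[6] = 7, b[7] = 1, b[8] = 31, b[9] = 16.
Since b[9] = b[3] = 16, the sequence is eventually periodic: after a pre-period of length 2 it cycles with period 6.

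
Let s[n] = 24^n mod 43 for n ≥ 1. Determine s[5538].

4

We have s[1] = 24,  s[2] = 17,  s[3] = 21,  s[4] = 31,  s[5] = 13,  s[6] = 11,  s[7] = 6,  s[8] = 15,  s[9] = 16,  s[10] = 40,  s[11] = 14,  s[12] = 35,  s[13] = 23,  s[14] = 36,  s[15] = 4,  s[16] = 10,  s[17] = 25,  s[18] = 41,  s[19] = 38,  s[20] = 9,  s[21] = 1,  s[22] = 24.
The sequence repeats with period 21.
(5538 - 1) mod 21 = 14, so s[5538] = s[15] = 4.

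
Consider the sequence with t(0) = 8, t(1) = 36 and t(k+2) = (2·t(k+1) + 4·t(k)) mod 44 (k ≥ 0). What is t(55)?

40

Computing terms: t(0) = 8,  t(1) = 36,  t(2) = 16,  t(3) = 0,  t(4) = 20,  t(5) = 40,  t(6) = 28,  t(7) = 40,  t(8) = 16,  t(9) = 16,  t(10) = 8,  t(11) = 36.
Since (t(10), t(11)) = (t(0), t(1)) = (8, 36) (two consecutive terms determine the rest), the sequence is periodic with period 10.
So t(55) = t(0 + ((55-0) mod 10)) = t(5) = 40.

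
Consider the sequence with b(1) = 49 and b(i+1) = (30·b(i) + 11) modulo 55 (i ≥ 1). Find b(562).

Computing terms: b(1) = 49; b(2) = 51; b(3) = 1; b(4) = 41; b(5) = 31; b(6) = 6; b(7) = 26; b(8) = 21; b(9) = 36; b(10) = 46; b(11) = 16; b(12) = 51.
Since b(12) = b(2) = 51, the sequence is eventually periodic: after a pre-period of length 1 it cycles with period 10.
For i ≥ 2, b(i) depends only on (i - 2) mod 10. (562 - 2) mod 10 = 0, so b(562) = b(2) = 51.

51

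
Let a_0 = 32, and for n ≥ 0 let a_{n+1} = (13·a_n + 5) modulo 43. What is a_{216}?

13

Listing terms: a_0 = 32,  a_1 = 34,  a_2 = 17,  a_3 = 11,  a_4 = 19,  a_5 = 37,  a_6 = 13,  a_7 = 2,  a_8 = 31,  a_9 = 21,  a_{10} = 20,  a_{11} = 7,  a_{12} = 10,  a_{13} = 6,  a_{14} = 40,  a_{15} = 9,  a_{16} = 36,  a_{17} = 0,  a_{18} = 5,  a_{19} = 27,  a_{20} = 12,  a_{21} = 32.
Since a_{21} = a_0 = 32, the sequence is periodic with period 21.
(216 - 0) mod 21 = 6, so a_{216} = a_6 = 13.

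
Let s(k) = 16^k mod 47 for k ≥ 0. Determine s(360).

Computing terms: s(0) = 1; s(1) = 16; s(2) = 21; s(3) = 7; s(4) = 18; s(5) = 6; s(6) = 2; s(7) = 32; s(8) = 42; s(9) = 14; s(10) = 36; s(11) = 12; s(12) = 4; s(13) = 17; s(14) = 37; s(15) = 28; s(16) = 25; s(17) = 24; s(18) = 8; s(19) = 34; s(20) = 27; s(21) = 9; s(22) = 3; s(23) = 1.
Since s(23) = s(0) = 1, the sequence is periodic with period 23.
So s(360) = s(0 + ((360-0) mod 23)) = s(15) = 28.

28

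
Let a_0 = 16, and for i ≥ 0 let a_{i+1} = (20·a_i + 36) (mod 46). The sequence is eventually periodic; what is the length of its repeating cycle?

a_0 = 16, a_1 = 34, a_2 = 26, a_3 = 4, a_4 = 24, a_5 = 10, a_6 = 6, a_7 = 18, a_8 = 28, a_9 = 44, a_{10} = 42, a_{11} = 2, a_{12} = 30, a_{13} = 38, a_{14} = 14, a_{15} = 40, a_{16} = 8, a_{17} = 12, a_{18} = 0, a_{19} = 36, a_{20} = 20, a_{21} = 22, a_{22} = 16.
Since a_{22} = a_0 = 16, the sequence is periodic with period 22.

22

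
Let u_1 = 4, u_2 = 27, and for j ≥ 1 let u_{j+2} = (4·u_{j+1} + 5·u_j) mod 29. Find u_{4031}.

6

We have u_1 = 4; u_2 = 27; u_3 = 12; u_4 = 9; u_5 = 9; u_6 = 23; u_7 = 21; u_8 = 25; u_9 = 2; u_{10} = 17; u_{11} = 20; u_{12} = 20; u_{13} = 6; u_{14} = 8; u_{15} = 4; u_{16} = 27.
Since (u_{15}, u_{16}) = (u_1, u_2) = (4, 27) (two consecutive terms determine the rest), the sequence is periodic with period 14.
So u_{4031} = u_{1 + ((4031-1) mod 14)} = u_{13} = 6.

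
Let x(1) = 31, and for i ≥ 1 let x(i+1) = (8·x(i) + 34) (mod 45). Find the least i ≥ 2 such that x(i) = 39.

4

We have x(1) = 31,  x(2) = 12,  x(3) = 40,  x(4) = 39,  x(5) = 31.
Since x(5) = x(1) = 31, the sequence is periodic with period 4.
The value 39 first appears (with i ≥ 2) at x(4).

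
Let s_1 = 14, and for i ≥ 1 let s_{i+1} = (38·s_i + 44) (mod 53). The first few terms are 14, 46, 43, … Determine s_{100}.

Listing terms: s_1 = 14; s_2 = 46; s_3 = 43; s_4 = 35; s_5 = 49; s_6 = 51; s_7 = 21; s_8 = 47; s_9 = 28; s_{10} = 48; s_{11} = 13; s_{12} = 8; s_{13} = 30; s_{14} = 18; s_{15} = 39; s_{16} = 42; s_{17} = 50; s_{18} = 36; s_{19} = 34; s_{20} = 11; s_{21} = 38; s_{22} = 4; s_{23} = 37; s_{24} = 19; s_{25} = 24; s_{26} = 2; s_{27} = 14.
Since s_{27} = s_1 = 14, the sequence is periodic with period 26.
(100 - 1) mod 26 = 21, so s_{100} = s_{22} = 4.

4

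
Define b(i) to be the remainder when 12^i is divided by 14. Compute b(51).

6

Listing terms: b(0) = 1, b(1) = 12, b(2) = 4, b(3) = 6, b(4) = 2, b(5) = 10, b(6) = 8, b(7) = 12.
Since b(7) = b(1) = 12, the sequence is eventually periodic: after a pre-period of length 1 it cycles with period 6.
For i ≥ 1, b(i) depends only on (i - 1) mod 6. (51 - 1) mod 6 = 2, so b(51) = b(3) = 6.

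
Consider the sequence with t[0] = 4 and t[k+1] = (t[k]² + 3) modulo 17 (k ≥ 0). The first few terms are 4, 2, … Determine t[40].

Listing terms: t[0] = 4; t[1] = 2; t[2] = 7; t[3] = 1; t[4] = 4.
Since t[4] = t[0] = 4, the sequence is periodic with period 4.
So t[40] = t[0 + ((40-0) mod 4)] = t[0] = 4.

4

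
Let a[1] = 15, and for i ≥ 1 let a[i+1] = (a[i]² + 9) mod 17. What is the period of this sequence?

a[1] = 15; a[2] = 13; a[3] = 8; a[4] = 5; a[5] = 0; a[6] = 9; a[7] = 5.
Since a[7] = a[4] = 5, the sequence is eventually periodic: after a pre-period of length 3 it cycles with period 3.

3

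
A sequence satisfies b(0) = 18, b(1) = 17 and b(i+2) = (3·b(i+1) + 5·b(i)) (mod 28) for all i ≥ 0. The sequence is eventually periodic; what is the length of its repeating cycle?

We have b(0) = 18; b(1) = 17; b(2) = 1; b(3) = 4; b(4) = 17; b(5) = 15; b(6) = 18; b(7) = 17.
Since (b(6), b(7)) = (b(0), b(1)) = (18, 17) (two consecutive terms determine the rest), the sequence is periodic with period 6.

6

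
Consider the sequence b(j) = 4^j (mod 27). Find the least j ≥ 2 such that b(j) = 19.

Computing terms: b(1) = 4, b(2) = 16, b(3) = 10, b(4) = 13, b(5) = 25, b(6) = 19, b(7) = 22, b(8) = 7, b(9) = 1, b(10) = 4.
Since b(10) = b(1) = 4, the sequence is periodic with period 9.
The value 19 first appears (with j ≥ 2) at b(6).

6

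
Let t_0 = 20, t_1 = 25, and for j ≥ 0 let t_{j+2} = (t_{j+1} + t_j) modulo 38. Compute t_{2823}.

Computing terms: t_0 = 20,  t_1 = 25,  t_2 = 7,  t_3 = 32,  t_4 = 1,  t_5 = 33,  t_6 = 34,  t_7 = 29,  t_8 = 25,  t_9 = 16,  t_{10} = 3,  t_{11} = 19,  t_{12} = 22,  t_{13} = 3,  t_{14} = 25,  t_{15} = 28,  t_{16} = 15,  t_{17} = 5,  t_{18} = 20,  t_{19} = 25.
Since (t_{18}, t_{19}) = (t_0, t_1) = (20, 25) (two consecutive terms determine the rest), the sequence is periodic with period 18.
So t_{2823} = t_{0 + ((2823-0) mod 18)} = t_{15} = 28.

28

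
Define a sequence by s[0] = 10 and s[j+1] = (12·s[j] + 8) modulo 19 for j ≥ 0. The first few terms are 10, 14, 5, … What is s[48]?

10

We have s[0] = 10; s[1] = 14; s[2] = 5; s[3] = 11; s[4] = 7; s[5] = 16; s[6] = 10.
Since s[6] = s[0] = 10, the sequence is periodic with period 6.
(48 - 0) mod 6 = 0, so s[48] = s[0] = 10.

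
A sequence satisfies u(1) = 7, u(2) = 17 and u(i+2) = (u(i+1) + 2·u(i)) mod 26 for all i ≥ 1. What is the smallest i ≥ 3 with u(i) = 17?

u(1) = 7, u(2) = 17, u(3) = 5, u(4) = 13, u(5) = 23, u(6) = 23, u(7) = 17, u(8) = 11, u(9) = 19, u(10) = 15, u(11) = 1, u(12) = 5, u(13) = 7, u(14) = 17.
The sequence repeats with period 12.
The value 17 first appears (with i ≥ 3) at u(7).

7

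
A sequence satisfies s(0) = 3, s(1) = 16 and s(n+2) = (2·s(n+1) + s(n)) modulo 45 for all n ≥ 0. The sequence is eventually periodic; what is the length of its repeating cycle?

s(0) = 3,  s(1) = 16,  s(2) = 35,  s(3) = 41,  s(4) = 27,  s(5) = 5,  s(6) = 37,  s(7) = 34,  s(8) = 15,  s(9) = 19,  s(10) = 8,  s(11) = 35,  s(12) = 33,  s(13) = 11,  s(14) = 10,  s(15) = 31,  s(16) = 27,  s(17) = 40,  s(18) = 17,  s(19) = 29,  s(20) = 30,  s(21) = 44,  s(22) = 28,  s(23) = 10,  s(24) = 3,  s(25) = 16.
Since (s(24), s(25)) = (s(0), s(1)) = (3, 16) (two consecutive terms determine the rest), the sequence is periodic with period 24.

24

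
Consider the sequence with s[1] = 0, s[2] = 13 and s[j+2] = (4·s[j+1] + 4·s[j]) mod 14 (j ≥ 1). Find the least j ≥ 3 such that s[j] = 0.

Listing terms: s[1] = 0, s[2] = 13, s[3] = 10, s[4] = 8, s[5] = 2, s[6] = 12, s[7] = 0, s[8] = 6, s[9] = 10, s[10] = 8.
Since (s[9], s[10]) = (s[3], s[4]) = (10, 8) (two consecutive terms determine the rest), the sequence is eventually periodic: after a pre-period of length 2 it cycles with period 6.
The value 0 first appears (with j ≥ 3) at s[7].

7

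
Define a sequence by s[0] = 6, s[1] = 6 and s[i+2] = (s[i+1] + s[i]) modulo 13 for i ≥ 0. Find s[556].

12

Computing terms: s[0] = 6; s[1] = 6; s[2] = 12; s[3] = 5; s[4] = 4; s[5] = 9; s[6] = 0; s[7] = 9; s[8] = 9; s[9] = 5; s[10] = 1; s[11] = 6; s[12] = 7; s[13] = 0; s[14] = 7; s[15] = 7; s[16] = 1; s[17] = 8; s[18] = 9; s[19] = 4; s[20] = 0; s[21] = 4; s[22] = 4; s[23] = 8; s[24] = 12; s[25] = 7; s[26] = 6; s[27] = 0; s[28] = 6; s[29] = 6.
The sequence repeats with period 28.
So s[556] = s[0 + ((556-0) mod 28)] = s[24] = 12.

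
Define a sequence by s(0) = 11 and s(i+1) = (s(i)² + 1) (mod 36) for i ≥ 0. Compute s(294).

29

Listing terms: s(0) = 11, s(1) = 14, s(2) = 17, s(3) = 2, s(4) = 5, s(5) = 26, s(6) = 29, s(7) = 14.
Since s(7) = s(1) = 14, the sequence is eventually periodic: after a pre-period of length 1 it cycles with period 6.
For i ≥ 1, s(i) depends only on (i - 1) mod 6. (294 - 1) mod 6 = 5, so s(294) = s(6) = 29.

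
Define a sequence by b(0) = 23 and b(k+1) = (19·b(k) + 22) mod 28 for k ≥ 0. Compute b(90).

23

Computing terms: b(0) = 23; b(1) = 11; b(2) = 7; b(3) = 15; b(4) = 27; b(5) = 3; b(6) = 23.
The sequence repeats with period 6.
So b(90) = b(0 + ((90-0) mod 6)) = b(0) = 23.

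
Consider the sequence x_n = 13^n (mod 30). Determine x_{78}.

Computing terms: x_1 = 13; x_2 = 19; x_3 = 7; x_4 = 1; x_5 = 13.
Since x_5 = x_1 = 13, the sequence is periodic with period 4.
(78 - 1) mod 4 = 1, so x_{78} = x_2 = 19.

19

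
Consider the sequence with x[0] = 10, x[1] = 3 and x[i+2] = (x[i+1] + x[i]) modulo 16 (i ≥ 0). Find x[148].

13

Computing terms: x[0] = 10; x[1] = 3; x[2] = 13; x[3] = 0; x[4] = 13; x[5] = 13; x[6] = 10; x[7] = 7; x[8] = 1; x[9] = 8; x[10] = 9; x[11] = 1; x[12] = 10; x[13] = 11; x[14] = 5; x[15] = 0; x[16] = 5; x[17] = 5; x[18] = 10; x[19] = 15; x[20] = 9; x[21] = 8; x[22] = 1; x[23] = 9; x[24] = 10; x[25] = 3.
Since (x[24], x[25]) = (x[0], x[1]) = (10, 3) (two consecutive terms determine the rest), the sequence is periodic with period 24.
(148 - 0) mod 24 = 4, so x[148] = x[4] = 13.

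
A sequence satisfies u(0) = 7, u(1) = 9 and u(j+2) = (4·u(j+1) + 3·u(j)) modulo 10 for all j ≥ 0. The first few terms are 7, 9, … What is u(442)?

We have u(0) = 7; u(1) = 9; u(2) = 7; u(3) = 5; u(4) = 1; u(5) = 9; u(6) = 9; u(7) = 3; u(8) = 9; u(9) = 5; u(10) = 7; u(11) = 3; u(12) = 3; u(13) = 1; u(14) = 3; u(15) = 5; u(16) = 9; u(17) = 1; u(18) = 1; u(19) = 7; u(20) = 1; u(21) = 5; u(22) = 3; u(23) = 7; u(24) = 7; u(25) = 9.
The sequence repeats with period 24.
(442 - 0) mod 24 = 10, so u(442) = u(10) = 7.

7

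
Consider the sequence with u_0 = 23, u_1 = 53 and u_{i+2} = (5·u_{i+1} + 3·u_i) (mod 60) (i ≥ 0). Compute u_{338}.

Listing terms: u_0 = 23, u_1 = 53, u_2 = 34, u_3 = 29, u_4 = 7, u_5 = 2, u_6 = 31, u_7 = 41, u_8 = 58, u_9 = 53, u_{10} = 19, u_{11} = 14, u_{12} = 7, u_{13} = 17, u_{14} = 46, u_{15} = 41, u_{16} = 43, u_{17} = 38, u_{18} = 19, u_{19} = 29, u_{20} = 22, u_{21} = 17, u_{22} = 31, u_{23} = 26, u_{24} = 43, u_{25} = 53, u_{26} = 34.
Since (u_{25}, u_{26}) = (u_1, u_2) = (53, 34) (two consecutive terms determine the rest), the sequence is eventually periodic: after a pre-period of length 1 it cycles with period 24.
For i ≥ 1, u_i depends only on (i - 1) mod 24. (338 - 1) mod 24 = 1, so u_{338} = u_2 = 34.

34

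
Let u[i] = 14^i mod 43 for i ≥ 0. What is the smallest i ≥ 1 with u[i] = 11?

12

u[0] = 1; u[1] = 14; u[2] = 24; u[3] = 35; u[4] = 17; u[5] = 23; u[6] = 21; u[7] = 36; u[8] = 31; u[9] = 4; u[10] = 13; u[11] = 10; u[12] = 11; u[13] = 25; u[14] = 6; u[15] = 41; u[16] = 15; u[17] = 38; u[18] = 16; u[19] = 9; u[20] = 40; u[21] = 1.
The sequence repeats with period 21.
The value 11 first appears (with i ≥ 1) at u[12].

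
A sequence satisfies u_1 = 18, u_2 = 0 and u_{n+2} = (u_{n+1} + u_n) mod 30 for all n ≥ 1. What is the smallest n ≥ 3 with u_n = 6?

5

We have u_1 = 18,  u_2 = 0,  u_3 = 18,  u_4 = 18,  u_5 = 6,  u_6 = 24,  u_7 = 0,  u_8 = 24,  u_9 = 24,  u_{10} = 18,  u_{11} = 12,  u_{12} = 0,  u_{13} = 12,  u_{14} = 12,  u_{15} = 24,  u_{16} = 6,  u_{17} = 0,  u_{18} = 6,  u_{19} = 6,  u_{20} = 12,  u_{21} = 18,  u_{22} = 0.
Since (u_{21}, u_{22}) = (u_1, u_2) = (18, 0) (two consecutive terms determine the rest), the sequence is periodic with period 20.
The value 6 first appears (with n ≥ 3) at u_5.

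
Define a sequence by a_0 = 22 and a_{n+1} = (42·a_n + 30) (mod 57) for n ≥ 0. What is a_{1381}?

12

Listing terms: a_0 = 22, a_1 = 42, a_2 = 27, a_3 = 24, a_4 = 12, a_5 = 21, a_6 = 0, a_7 = 30, a_8 = 36, a_9 = 3, a_{10} = 42.
Since a_{10} = a_1 = 42, the sequence is eventually periodic: after a pre-period of length 1 it cycles with period 9.
For n ≥ 1, a_n depends only on (n - 1) mod 9. (1381 - 1) mod 9 = 3, so a_{1381} = a_4 = 12.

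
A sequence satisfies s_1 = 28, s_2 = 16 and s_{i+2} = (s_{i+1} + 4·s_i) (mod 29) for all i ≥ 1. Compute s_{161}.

s_1 = 28,  s_2 = 16,  s_3 = 12,  s_4 = 18,  s_5 = 8,  s_6 = 22,  s_7 = 25,  s_8 = 26,  s_9 = 10,  s_{10} = 27,  s_{11} = 9,  s_{12} = 1,  s_{13} = 8,  s_{14} = 12,  s_{15} = 15,  s_{16} = 5,  s_{17} = 7,  s_{18} = 27,  s_{19} = 26,  s_{20} = 18,  s_{21} = 6,  s_{22} = 20,  s_{23} = 15,  s_{24} = 8,  s_{25} = 10,  s_{26} = 13,  s_{27} = 24,  s_{28} = 18,  s_{29} = 27,  s_{30} = 12,  s_{31} = 4,  s_{32} = 23,  s_{33} = 10,  s_{34} = 15,  s_{35} = 26,  s_{36} = 28,  s_{37} = 16.
Since (s_{36}, s_{37}) = (s_1, s_2) = (28, 16) (two consecutive terms determine the rest), the sequence is periodic with period 35.
(161 - 1) mod 35 = 20, so s_{161} = s_{21} = 6.

6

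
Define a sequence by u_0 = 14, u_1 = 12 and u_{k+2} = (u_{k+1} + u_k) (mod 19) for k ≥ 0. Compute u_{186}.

Computing terms: u_0 = 14,  u_1 = 12,  u_2 = 7,  u_3 = 0,  u_4 = 7,  u_5 = 7,  u_6 = 14,  u_7 = 2,  u_8 = 16,  u_9 = 18,  u_{10} = 15,  u_{11} = 14,  u_{12} = 10,  u_{13} = 5,  u_{14} = 15,  u_{15} = 1,  u_{16} = 16,  u_{17} = 17,  u_{18} = 14,  u_{19} = 12.
The sequence repeats with period 18.
(186 - 0) mod 18 = 6, so u_{186} = u_6 = 14.

14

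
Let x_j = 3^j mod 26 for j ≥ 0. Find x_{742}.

We have x_0 = 1,  x_1 = 3,  x_2 = 9,  x_3 = 1.
Since x_3 = x_0 = 1, the sequence is periodic with period 3.
(742 - 0) mod 3 = 1, so x_{742} = x_1 = 3.

3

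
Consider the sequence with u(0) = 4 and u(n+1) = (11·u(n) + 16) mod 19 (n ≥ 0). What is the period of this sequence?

3

Listing terms: u(0) = 4; u(1) = 3; u(2) = 11; u(3) = 4.
Since u(3) = u(0) = 4, the sequence is periodic with period 3.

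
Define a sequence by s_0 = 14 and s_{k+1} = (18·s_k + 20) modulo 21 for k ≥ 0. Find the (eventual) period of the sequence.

3

Computing terms: s_0 = 14, s_1 = 20, s_2 = 2, s_3 = 14.
The sequence repeats with period 3.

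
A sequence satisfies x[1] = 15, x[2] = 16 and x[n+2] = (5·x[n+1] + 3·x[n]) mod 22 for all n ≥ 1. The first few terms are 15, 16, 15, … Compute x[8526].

We have x[1] = 15,  x[2] = 16,  x[3] = 15,  x[4] = 13,  x[5] = 0,  x[6] = 17,  x[7] = 19,  x[8] = 14,  x[9] = 17,  x[10] = 17,  x[11] = 4,  x[12] = 5,  x[13] = 15,  x[14] = 2,  x[15] = 11,  x[16] = 17,  x[17] = 8,  x[18] = 3,  x[19] = 17,  x[20] = 6,  x[21] = 15,  x[22] = 5,  x[23] = 4,  x[24] = 13,  x[25] = 11,  x[26] = 6,  x[27] = 19,  x[28] = 3,  x[29] = 6,  x[30] = 17,  x[31] = 15,  x[32] = 16.
Since (x[31], x[32]) = (x[1], x[2]) = (15, 16) (two consecutive terms determine the rest), the sequence is periodic with period 30.
(8526 - 1) mod 30 = 5, so x[8526] = x[6] = 17.

17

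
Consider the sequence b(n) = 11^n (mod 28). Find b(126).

1

Listing terms: b(1) = 11,  b(2) = 9,  b(3) = 15,  b(4) = 25,  b(5) = 23,  b(6) = 1,  b(7) = 11.
Since b(7) = b(1) = 11, the sequence is periodic with period 6.
(126 - 1) mod 6 = 5, so b(126) = b(6) = 1.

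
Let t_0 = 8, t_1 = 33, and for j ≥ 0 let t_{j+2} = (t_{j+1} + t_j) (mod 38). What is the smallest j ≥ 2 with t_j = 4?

We have t_0 = 8, t_1 = 33, t_2 = 3, t_3 = 36, t_4 = 1, t_5 = 37, t_6 = 0, t_7 = 37, t_8 = 37, t_9 = 36, t_{10} = 35, t_{11} = 33, t_{12} = 30, t_{13} = 25, t_{14} = 17, t_{15} = 4, t_{16} = 21, t_{17} = 25, t_{18} = 8, t_{19} = 33.
Since (t_{18}, t_{19}) = (t_0, t_1) = (8, 33) (two consecutive terms determine the rest), the sequence is periodic with period 18.
The value 4 first appears (with j ≥ 2) at t_{15}.

15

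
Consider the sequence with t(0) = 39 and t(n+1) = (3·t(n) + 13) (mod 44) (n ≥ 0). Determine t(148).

23

Listing terms: t(0) = 39,  t(1) = 42,  t(2) = 7,  t(3) = 34,  t(4) = 27,  t(5) = 6,  t(6) = 31,  t(7) = 18,  t(8) = 23,  t(9) = 38,  t(10) = 39.
The sequence repeats with period 10.
(148 - 0) mod 10 = 8, so t(148) = t(8) = 23.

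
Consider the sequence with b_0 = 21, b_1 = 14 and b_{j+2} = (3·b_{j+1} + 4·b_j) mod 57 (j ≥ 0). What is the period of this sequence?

We have b_0 = 21; b_1 = 14; b_2 = 12; b_3 = 35; b_4 = 39; b_5 = 29; b_6 = 15; b_7 = 47; b_8 = 30; b_9 = 50; b_{10} = 42; b_{11} = 41; b_{12} = 6; b_{13} = 11; b_{14} = 0; b_{15} = 44; b_{16} = 18; b_{17} = 2; b_{18} = 21; b_{19} = 14.
The sequence repeats with period 18.

18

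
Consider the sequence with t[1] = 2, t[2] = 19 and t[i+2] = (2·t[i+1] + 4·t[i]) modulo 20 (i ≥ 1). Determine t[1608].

Computing terms: t[1] = 2; t[2] = 19; t[3] = 6; t[4] = 8; t[5] = 0; t[6] = 12; t[7] = 4; t[8] = 16; t[9] = 8; t[10] = 0.
Since (t[9], t[10]) = (t[4], t[5]) = (8, 0) (two consecutive terms determine the rest), the sequence is eventually periodic: after a pre-period of length 3 it cycles with period 5.
For i ≥ 4, t[i] depends only on (i - 4) mod 5. (1608 - 4) mod 5 = 4, so t[1608] = t[8] = 16.

16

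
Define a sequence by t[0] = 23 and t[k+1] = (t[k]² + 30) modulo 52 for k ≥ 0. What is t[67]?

39

We have t[0] = 23; t[1] = 39; t[2] = 43; t[3] = 7; t[4] = 27; t[5] = 31; t[6] = 3; t[7] = 39.
Since t[7] = t[1] = 39, the sequence is eventually periodic: after a pre-period of length 1 it cycles with period 6.
For k ≥ 1, t[k] depends only on (k - 1) mod 6. (67 - 1) mod 6 = 0, so t[67] = t[1] = 39.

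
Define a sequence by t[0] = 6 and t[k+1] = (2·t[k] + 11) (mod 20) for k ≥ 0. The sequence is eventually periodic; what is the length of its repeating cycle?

4

t[0] = 6,  t[1] = 3,  t[2] = 17,  t[3] = 5,  t[4] = 1,  t[5] = 13,  t[6] = 17.
Since t[6] = t[2] = 17, the sequence is eventually periodic: after a pre-period of length 2 it cycles with period 4.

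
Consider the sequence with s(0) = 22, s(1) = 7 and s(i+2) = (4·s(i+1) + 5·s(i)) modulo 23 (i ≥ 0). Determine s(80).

11

We have s(0) = 22,  s(1) = 7,  s(2) = 0,  s(3) = 12,  s(4) = 2,  s(5) = 22,  s(6) = 6,  s(7) = 19,  s(8) = 14,  s(9) = 13,  s(10) = 7,  s(11) = 1,  s(12) = 16,  s(13) = 0,  s(14) = 11,  s(15) = 21,  s(16) = 1,  s(17) = 17,  s(18) = 4,  s(19) = 9,  s(20) = 10,  s(21) = 16,  s(22) = 22,  s(23) = 7.
Since (s(22), s(23)) = (s(0), s(1)) = (22, 7) (two consecutive terms determine the rest), the sequence is periodic with period 22.
(80 - 0) mod 22 = 14, so s(80) = s(14) = 11.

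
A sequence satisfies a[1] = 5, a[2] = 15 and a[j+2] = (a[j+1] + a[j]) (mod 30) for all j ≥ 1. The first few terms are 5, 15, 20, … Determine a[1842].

a[1] = 5, a[2] = 15, a[3] = 20, a[4] = 5, a[5] = 25, a[6] = 0, a[7] = 25, a[8] = 25, a[9] = 20, a[10] = 15, a[11] = 5, a[12] = 20, a[13] = 25, a[14] = 15, a[15] = 10, a[16] = 25, a[17] = 5, a[18] = 0, a[19] = 5, a[20] = 5, a[21] = 10, a[22] = 15, a[23] = 25, a[24] = 10, a[25] = 5, a[26] = 15.
The sequence repeats with period 24.
(1842 - 1) mod 24 = 17, so a[1842] = a[18] = 0.

0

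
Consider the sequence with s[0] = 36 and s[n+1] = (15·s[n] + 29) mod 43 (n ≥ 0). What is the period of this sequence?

s[0] = 36,  s[1] = 10,  s[2] = 7,  s[3] = 5,  s[4] = 18,  s[5] = 41,  s[6] = 42,  s[7] = 14,  s[8] = 24,  s[9] = 2,  s[10] = 16,  s[11] = 11,  s[12] = 22,  s[13] = 15,  s[14] = 39,  s[15] = 12,  s[16] = 37,  s[17] = 25,  s[18] = 17,  s[19] = 26,  s[20] = 32,  s[21] = 36.
Since s[21] = s[0] = 36, the sequence is periodic with period 21.

21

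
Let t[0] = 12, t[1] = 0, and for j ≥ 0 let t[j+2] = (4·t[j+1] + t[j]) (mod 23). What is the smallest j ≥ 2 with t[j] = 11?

8

Computing terms: t[0] = 12; t[1] = 0; t[2] = 12; t[3] = 2; t[4] = 20; t[5] = 13; t[6] = 3; t[7] = 2; t[8] = 11; t[9] = 0; t[10] = 11; t[11] = 21; t[12] = 3; t[13] = 10; t[14] = 20; t[15] = 21; t[16] = 12; t[17] = 0.
The sequence repeats with period 16.
The value 11 first appears (with j ≥ 2) at t[8].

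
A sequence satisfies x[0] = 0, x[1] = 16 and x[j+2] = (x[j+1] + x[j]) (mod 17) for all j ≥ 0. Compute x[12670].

x[0] = 0,  x[1] = 16,  x[2] = 16,  x[3] = 15,  x[4] = 14,  x[5] = 12,  x[6] = 9,  x[7] = 4,  x[8] = 13,  x[9] = 0,  x[10] = 13,  x[11] = 13,  x[12] = 9,  x[13] = 5,  x[14] = 14,  x[15] = 2,  x[16] = 16,  x[17] = 1,  x[18] = 0,  x[19] = 1,  x[20] = 1,  x[21] = 2,  x[22] = 3,  x[23] = 5,  x[24] = 8,  x[25] = 13,  x[26] = 4,  x[27] = 0,  x[28] = 4,  x[29] = 4,  x[30] = 8,  x[31] = 12,  x[32] = 3,  x[33] = 15,  x[34] = 1,  x[35] = 16,  x[36] = 0,  x[37] = 16.
The sequence repeats with period 36.
(12670 - 0) mod 36 = 34, so x[12670] = x[34] = 1.

1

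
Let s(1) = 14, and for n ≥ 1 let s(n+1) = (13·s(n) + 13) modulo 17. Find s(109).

Computing terms: s(1) = 14, s(2) = 8, s(3) = 15, s(4) = 4, s(5) = 14.
The sequence repeats with period 4.
(109 - 1) mod 4 = 0, so s(109) = s(1) = 14.

14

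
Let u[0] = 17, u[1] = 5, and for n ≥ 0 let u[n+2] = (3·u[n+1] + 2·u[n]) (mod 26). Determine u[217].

We have u[0] = 17; u[1] = 5; u[2] = 23; u[3] = 1; u[4] = 23; u[5] = 19; u[6] = 25; u[7] = 9; u[8] = 25; u[9] = 15; u[10] = 17; u[11] = 3; u[12] = 17; u[13] = 5.
Since (u[12], u[13]) = (u[0], u[1]) = (17, 5) (two consecutive terms determine the rest), the sequence is periodic with period 12.
So u[217] = u[0 + ((217-0) mod 12)] = u[1] = 5.

5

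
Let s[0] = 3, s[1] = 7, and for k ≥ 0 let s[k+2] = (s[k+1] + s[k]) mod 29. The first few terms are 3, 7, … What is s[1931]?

4

Listing terms: s[0] = 3,  s[1] = 7,  s[2] = 10,  s[3] = 17,  s[4] = 27,  s[5] = 15,  s[6] = 13,  s[7] = 28,  s[8] = 12,  s[9] = 11,  s[10] = 23,  s[11] = 5,  s[12] = 28,  s[13] = 4,  s[14] = 3,  s[15] = 7.
Since (s[14], s[15]) = (s[0], s[1]) = (3, 7) (two consecutive terms determine the rest), the sequence is periodic with period 14.
So s[1931] = s[0 + ((1931-0) mod 14)] = s[13] = 4.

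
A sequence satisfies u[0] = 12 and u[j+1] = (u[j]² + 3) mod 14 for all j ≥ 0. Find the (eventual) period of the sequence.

6

Computing terms: u[0] = 12; u[1] = 7; u[2] = 10; u[3] = 5; u[4] = 0; u[5] = 3; u[6] = 12.
The sequence repeats with period 6.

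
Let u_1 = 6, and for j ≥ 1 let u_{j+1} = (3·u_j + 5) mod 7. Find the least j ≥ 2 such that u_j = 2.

2

Computing terms: u_1 = 6; u_2 = 2; u_3 = 4; u_4 = 3; u_5 = 0; u_6 = 5; u_7 = 6.
The sequence repeats with period 6.
The value 2 first appears (with j ≥ 2) at u_2.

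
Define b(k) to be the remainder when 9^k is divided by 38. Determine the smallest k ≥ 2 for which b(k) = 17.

Listing terms: b(1) = 9,  b(2) = 5,  b(3) = 7,  b(4) = 25,  b(5) = 35,  b(6) = 11,  b(7) = 23,  b(8) = 17,  b(9) = 1,  b(10) = 9.
Since b(10) = b(1) = 9, the sequence is periodic with period 9.
The value 17 first appears (with k ≥ 2) at b(8).

8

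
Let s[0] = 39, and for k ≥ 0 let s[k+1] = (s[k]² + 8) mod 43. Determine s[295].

Listing terms: s[0] = 39; s[1] = 24; s[2] = 25; s[3] = 31; s[4] = 23; s[5] = 21; s[6] = 19; s[7] = 25.
Since s[7] = s[2] = 25, the sequence is eventually periodic: after a pre-period of length 2 it cycles with period 5.
For k ≥ 2, s[k] depends only on (k - 2) mod 5. (295 - 2) mod 5 = 3, so s[295] = s[5] = 21.

21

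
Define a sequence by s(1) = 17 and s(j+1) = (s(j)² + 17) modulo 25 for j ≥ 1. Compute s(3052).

1

Listing terms: s(1) = 17, s(2) = 6, s(3) = 3, s(4) = 1, s(5) = 18, s(6) = 16, s(7) = 23, s(8) = 21, s(9) = 8, s(10) = 6.
Since s(10) = s(2) = 6, the sequence is eventually periodic: after a pre-period of length 1 it cycles with period 8.
For j ≥ 2, s(j) depends only on (j - 2) mod 8. (3052 - 2) mod 8 = 2, so s(3052) = s(4) = 1.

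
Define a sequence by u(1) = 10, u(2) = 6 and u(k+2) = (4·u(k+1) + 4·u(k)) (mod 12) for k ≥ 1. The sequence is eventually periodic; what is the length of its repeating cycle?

8

u(1) = 10; u(2) = 6; u(3) = 4; u(4) = 4; u(5) = 8; u(6) = 0; u(7) = 8; u(8) = 8; u(9) = 4; u(10) = 0; u(11) = 4; u(12) = 4.
Since (u(11), u(12)) = (u(3), u(4)) = (4, 4) (two consecutive terms determine the rest), the sequence is eventually periodic: after a pre-period of length 2 it cycles with period 8.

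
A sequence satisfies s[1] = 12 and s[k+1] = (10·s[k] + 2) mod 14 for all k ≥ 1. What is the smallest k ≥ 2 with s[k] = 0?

Listing terms: s[1] = 12; s[2] = 10; s[3] = 4; s[4] = 0; s[5] = 2; s[6] = 8; s[7] = 12.
The sequence repeats with period 6.
The value 0 first appears (with k ≥ 2) at s[4].

4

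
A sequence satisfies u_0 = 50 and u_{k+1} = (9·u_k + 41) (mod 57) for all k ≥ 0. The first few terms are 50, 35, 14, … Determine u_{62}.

u_0 = 50,  u_1 = 35,  u_2 = 14,  u_3 = 53,  u_4 = 5,  u_5 = 29,  u_6 = 17,  u_7 = 23,  u_8 = 20,  u_9 = 50.
Since u_9 = u_0 = 50, the sequence is periodic with period 9.
(62 - 0) mod 9 = 8, so u_{62} = u_8 = 20.

20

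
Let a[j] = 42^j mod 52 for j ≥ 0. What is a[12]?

40

a[0] = 1; a[1] = 42; a[2] = 48; a[3] = 40; a[4] = 16; a[5] = 48.
Since a[5] = a[2] = 48, the sequence is eventually periodic: after a pre-period of length 2 it cycles with period 3.
For j ≥ 2, a[j] depends only on (j - 2) mod 3. (12 - 2) mod 3 = 1, so a[12] = a[3] = 40.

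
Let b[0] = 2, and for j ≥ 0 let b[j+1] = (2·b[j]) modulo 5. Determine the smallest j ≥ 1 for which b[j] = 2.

Listing terms: b[0] = 2, b[1] = 4, b[2] = 3, b[3] = 1, b[4] = 2.
Since b[4] = b[0] = 2, the sequence is periodic with period 4.
The value 2 next appears (with j ≥ 1) at b[4].

4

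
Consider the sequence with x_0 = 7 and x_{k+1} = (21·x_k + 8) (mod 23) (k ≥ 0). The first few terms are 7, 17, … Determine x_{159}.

2

x_0 = 7, x_1 = 17, x_2 = 20, x_3 = 14, x_4 = 3, x_5 = 2, x_6 = 4, x_7 = 0, x_8 = 8, x_9 = 15, x_{10} = 1, x_{11} = 6, x_{12} = 19, x_{13} = 16, x_{14} = 22, x_{15} = 10, x_{16} = 11, x_{17} = 9, x_{18} = 13, x_{19} = 5, x_{20} = 21, x_{21} = 12, x_{22} = 7.
The sequence repeats with period 22.
So x_{159} = x_{0 + ((159-0) mod 22)} = x_5 = 2.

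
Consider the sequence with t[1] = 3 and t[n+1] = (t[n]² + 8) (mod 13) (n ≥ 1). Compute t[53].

9

We have t[1] = 3; t[2] = 4; t[3] = 11; t[4] = 12; t[5] = 9; t[6] = 11.
Since t[6] = t[3] = 11, the sequence is eventually periodic: after a pre-period of length 2 it cycles with period 3.
For n ≥ 3, t[n] depends only on (n - 3) mod 3. (53 - 3) mod 3 = 2, so t[53] = t[5] = 9.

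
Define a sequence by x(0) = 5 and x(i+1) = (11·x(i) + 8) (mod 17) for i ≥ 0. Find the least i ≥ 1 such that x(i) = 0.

Computing terms: x(0) = 5, x(1) = 12, x(2) = 4, x(3) = 1, x(4) = 2, x(5) = 13, x(6) = 15, x(7) = 3, x(8) = 7, x(9) = 0, x(10) = 8, x(11) = 11, x(12) = 10, x(13) = 16, x(14) = 14, x(15) = 9, x(16) = 5.
Since x(16) = x(0) = 5, the sequence is periodic with period 16.
The value 0 first appears (with i ≥ 1) at x(9).

9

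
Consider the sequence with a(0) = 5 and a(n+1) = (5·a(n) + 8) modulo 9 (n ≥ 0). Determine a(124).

8

Listing terms: a(0) = 5, a(1) = 6, a(2) = 2, a(3) = 0, a(4) = 8, a(5) = 3, a(6) = 5.
The sequence repeats with period 6.
(124 - 0) mod 6 = 4, so a(124) = a(4) = 8.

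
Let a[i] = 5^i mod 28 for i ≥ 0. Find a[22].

9

Listing terms: a[0] = 1; a[1] = 5; a[2] = 25; a[3] = 13; a[4] = 9; a[5] = 17; a[6] = 1.
Since a[6] = a[0] = 1, the sequence is periodic with period 6.
(22 - 0) mod 6 = 4, so a[22] = a[4] = 9.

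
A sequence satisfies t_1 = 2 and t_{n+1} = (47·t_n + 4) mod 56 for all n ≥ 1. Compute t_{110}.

Computing terms: t_1 = 2,  t_2 = 42,  t_3 = 18,  t_4 = 10,  t_5 = 26,  t_6 = 50,  t_7 = 2.
Since t_7 = t_1 = 2, the sequence is periodic with period 6.
(110 - 1) mod 6 = 1, so t_{110} = t_2 = 42.

42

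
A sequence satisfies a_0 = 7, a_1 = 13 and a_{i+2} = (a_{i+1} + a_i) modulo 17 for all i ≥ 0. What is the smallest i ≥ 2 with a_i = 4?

a_0 = 7, a_1 = 13, a_2 = 3, a_3 = 16, a_4 = 2, a_5 = 1, a_6 = 3, a_7 = 4, a_8 = 7, a_9 = 11, a_{10} = 1, a_{11} = 12, a_{12} = 13, a_{13} = 8, a_{14} = 4, a_{15} = 12, a_{16} = 16, a_{17} = 11, a_{18} = 10, a_{19} = 4, a_{20} = 14, a_{21} = 1, a_{22} = 15, a_{23} = 16, a_{24} = 14, a_{25} = 13, a_{26} = 10, a_{27} = 6, a_{28} = 16, a_{29} = 5, a_{30} = 4, a_{31} = 9, a_{32} = 13, a_{33} = 5, a_{34} = 1, a_{35} = 6, a_{36} = 7, a_{37} = 13.
The sequence repeats with period 36.
The value 4 first appears (with i ≥ 2) at a_7.

7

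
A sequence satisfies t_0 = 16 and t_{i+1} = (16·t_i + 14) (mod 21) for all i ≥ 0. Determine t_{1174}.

18

t_0 = 16, t_1 = 18, t_2 = 8, t_3 = 16.
The sequence repeats with period 3.
So t_{1174} = t_{0 + ((1174-0) mod 3)} = t_1 = 18.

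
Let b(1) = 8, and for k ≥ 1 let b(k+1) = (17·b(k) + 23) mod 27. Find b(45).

26

We have b(1) = 8, b(2) = 24, b(3) = 26, b(4) = 6, b(5) = 17, b(6) = 15, b(7) = 8.
Since b(7) = b(1) = 8, the sequence is periodic with period 6.
(45 - 1) mod 6 = 2, so b(45) = b(3) = 26.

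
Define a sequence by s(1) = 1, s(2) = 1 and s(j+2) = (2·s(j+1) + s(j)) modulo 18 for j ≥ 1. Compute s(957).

s(1) = 1,  s(2) = 1,  s(3) = 3,  s(4) = 7,  s(5) = 17,  s(6) = 5,  s(7) = 9,  s(8) = 5,  s(9) = 1,  s(10) = 7,  s(11) = 15,  s(12) = 1,  s(13) = 17,  s(14) = 17,  s(15) = 15,  s(16) = 11,  s(17) = 1,  s(18) = 13,  s(19) = 9,  s(20) = 13,  s(21) = 17,  s(22) = 11,  s(23) = 3,  s(24) = 17,  s(25) = 1,  s(26) = 1.
Since (s(25), s(26)) = (s(1), s(2)) = (1, 1) (two consecutive terms determine the rest), the sequence is periodic with period 24.
(957 - 1) mod 24 = 20, so s(957) = s(21) = 17.

17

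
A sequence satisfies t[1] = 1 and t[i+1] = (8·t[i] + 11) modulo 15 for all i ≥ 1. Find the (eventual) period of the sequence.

4

We have t[1] = 1,  t[2] = 4,  t[3] = 13,  t[4] = 10,  t[5] = 1.
The sequence repeats with period 4.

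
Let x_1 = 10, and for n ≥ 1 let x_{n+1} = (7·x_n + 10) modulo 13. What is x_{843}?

11

x_1 = 10; x_2 = 2; x_3 = 11; x_4 = 9; x_5 = 8; x_6 = 1; x_7 = 4; x_8 = 12; x_9 = 3; x_{10} = 5; x_{11} = 6; x_{12} = 0; x_{13} = 10.
Since x_{13} = x_1 = 10, the sequence is periodic with period 12.
So x_{843} = x_{1 + ((843-1) mod 12)} = x_3 = 11.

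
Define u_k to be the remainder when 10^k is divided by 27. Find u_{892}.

10

u_1 = 10, u_2 = 19, u_3 = 1, u_4 = 10.
Since u_4 = u_1 = 10, the sequence is periodic with period 3.
(892 - 1) mod 3 = 0, so u_{892} = u_1 = 10.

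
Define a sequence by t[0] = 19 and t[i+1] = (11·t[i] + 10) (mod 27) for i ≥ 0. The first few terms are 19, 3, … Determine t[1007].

We have t[0] = 19; t[1] = 3; t[2] = 16; t[3] = 24; t[4] = 4; t[5] = 0; t[6] = 10; t[7] = 12; t[8] = 7; t[9] = 6; t[10] = 22; t[11] = 9; t[12] = 1; t[13] = 21; t[14] = 25; t[15] = 15; t[16] = 13; t[17] = 18; t[18] = 19.
Since t[18] = t[0] = 19, the sequence is periodic with period 18.
So t[1007] = t[0 + ((1007-0) mod 18)] = t[17] = 18.

18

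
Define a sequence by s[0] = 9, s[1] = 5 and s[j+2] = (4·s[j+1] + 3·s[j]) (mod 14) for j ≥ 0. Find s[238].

11

Listing terms: s[0] = 9; s[1] = 5; s[2] = 5; s[3] = 7; s[4] = 1; s[5] = 11; s[6] = 5; s[7] = 11; s[8] = 3; s[9] = 3; s[10] = 7; s[11] = 9; s[12] = 1; s[13] = 3; s[14] = 1; s[15] = 13; s[16] = 13; s[17] = 7; s[18] = 11; s[19] = 9; s[20] = 13; s[21] = 9; s[22] = 5.
The sequence repeats with period 21.
So s[238] = s[0 + ((238-0) mod 21)] = s[7] = 11.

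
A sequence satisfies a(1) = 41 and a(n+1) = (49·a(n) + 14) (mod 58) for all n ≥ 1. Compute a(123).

17

a(1) = 41, a(2) = 51, a(3) = 19, a(4) = 17, a(5) = 35, a(6) = 47, a(7) = 55, a(8) = 41.
Since a(8) = a(1) = 41, the sequence is periodic with period 7.
So a(123) = a(1 + ((123-1) mod 7)) = a(4) = 17.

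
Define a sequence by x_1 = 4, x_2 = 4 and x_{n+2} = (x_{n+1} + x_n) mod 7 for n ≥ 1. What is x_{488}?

0

x_1 = 4,  x_2 = 4,  x_3 = 1,  x_4 = 5,  x_5 = 6,  x_6 = 4,  x_7 = 3,  x_8 = 0,  x_9 = 3,  x_{10} = 3,  x_{11} = 6,  x_{12} = 2,  x_{13} = 1,  x_{14} = 3,  x_{15} = 4,  x_{16} = 0,  x_{17} = 4,  x_{18} = 4.
Since (x_{17}, x_{18}) = (x_1, x_2) = (4, 4) (two consecutive terms determine the rest), the sequence is periodic with period 16.
(488 - 1) mod 16 = 7, so x_{488} = x_8 = 0.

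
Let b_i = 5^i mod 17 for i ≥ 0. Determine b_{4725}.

14

b_0 = 1, b_1 = 5, b_2 = 8, b_3 = 6, b_4 = 13, b_5 = 14, b_6 = 2, b_7 = 10, b_8 = 16, b_9 = 12, b_{10} = 9, b_{11} = 11, b_{12} = 4, b_{13} = 3, b_{14} = 15, b_{15} = 7, b_{16} = 1.
The sequence repeats with period 16.
So b_{4725} = b_{0 + ((4725-0) mod 16)} = b_5 = 14.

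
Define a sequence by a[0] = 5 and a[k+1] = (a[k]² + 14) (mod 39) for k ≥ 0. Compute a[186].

14

Listing terms: a[0] = 5,  a[1] = 0,  a[2] = 14,  a[3] = 15,  a[4] = 5.
Since a[4] = a[0] = 5, the sequence is periodic with period 4.
So a[186] = a[0 + ((186-0) mod 4)] = a[2] = 14.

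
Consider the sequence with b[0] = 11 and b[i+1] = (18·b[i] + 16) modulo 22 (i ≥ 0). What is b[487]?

b[0] = 11; b[1] = 16; b[2] = 18; b[3] = 10; b[4] = 20; b[5] = 2; b[6] = 8; b[7] = 6; b[8] = 14; b[9] = 4; b[10] = 0; b[11] = 16.
Since b[11] = b[1] = 16, the sequence is eventually periodic: after a pre-period of length 1 it cycles with period 10.
For i ≥ 1, b[i] depends only on (i - 1) mod 10. (487 - 1) mod 10 = 6, so b[487] = b[7] = 6.

6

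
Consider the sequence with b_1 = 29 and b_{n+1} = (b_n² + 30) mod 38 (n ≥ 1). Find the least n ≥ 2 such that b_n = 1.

3

Computing terms: b_1 = 29; b_2 = 35; b_3 = 1; b_4 = 31; b_5 = 3; b_6 = 1.
Since b_6 = b_3 = 1, the sequence is eventually periodic: after a pre-period of length 2 it cycles with period 3.
The value 1 first appears (with n ≥ 2) at b_3.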